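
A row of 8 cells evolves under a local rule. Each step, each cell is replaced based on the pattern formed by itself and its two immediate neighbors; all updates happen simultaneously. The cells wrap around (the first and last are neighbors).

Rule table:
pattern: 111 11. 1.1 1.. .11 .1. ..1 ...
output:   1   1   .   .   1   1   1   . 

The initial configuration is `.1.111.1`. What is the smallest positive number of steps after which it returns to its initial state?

step 1: .1.111.1

1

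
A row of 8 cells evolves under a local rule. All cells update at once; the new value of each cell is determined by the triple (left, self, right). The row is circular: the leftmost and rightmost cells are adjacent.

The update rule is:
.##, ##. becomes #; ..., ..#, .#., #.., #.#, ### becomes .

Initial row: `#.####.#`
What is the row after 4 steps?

#......#

step 1: #.#..#.#
step 2: #......#
step 3: #......#  (fixed point — unchanged through step 4)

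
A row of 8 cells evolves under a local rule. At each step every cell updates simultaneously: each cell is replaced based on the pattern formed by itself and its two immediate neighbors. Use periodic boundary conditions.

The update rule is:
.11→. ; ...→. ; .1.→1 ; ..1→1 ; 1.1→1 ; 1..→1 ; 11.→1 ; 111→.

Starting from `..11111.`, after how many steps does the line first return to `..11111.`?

.1....11
111..1.1
..11111.

3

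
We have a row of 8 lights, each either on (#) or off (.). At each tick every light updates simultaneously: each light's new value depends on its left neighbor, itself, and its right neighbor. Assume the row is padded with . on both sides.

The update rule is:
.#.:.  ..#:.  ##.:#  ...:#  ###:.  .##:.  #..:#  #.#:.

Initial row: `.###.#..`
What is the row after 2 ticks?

##..#..#

...#..##
##..#..#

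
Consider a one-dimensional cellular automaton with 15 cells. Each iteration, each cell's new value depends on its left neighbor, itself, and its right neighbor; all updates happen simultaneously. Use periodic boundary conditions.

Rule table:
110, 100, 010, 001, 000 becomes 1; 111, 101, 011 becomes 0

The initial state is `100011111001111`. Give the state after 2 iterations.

iteration 1: 111100001110000
iteration 2: 000111110011111

000111110011111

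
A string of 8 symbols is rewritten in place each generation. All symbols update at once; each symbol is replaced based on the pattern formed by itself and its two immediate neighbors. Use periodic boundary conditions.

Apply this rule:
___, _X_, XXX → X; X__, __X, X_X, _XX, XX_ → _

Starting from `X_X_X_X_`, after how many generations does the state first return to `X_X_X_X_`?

1

generation 1: X_X_X_X_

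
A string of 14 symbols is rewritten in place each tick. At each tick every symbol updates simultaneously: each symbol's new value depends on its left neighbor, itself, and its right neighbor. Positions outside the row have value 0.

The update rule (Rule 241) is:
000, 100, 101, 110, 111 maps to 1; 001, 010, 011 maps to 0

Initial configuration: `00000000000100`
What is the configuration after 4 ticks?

10011111111111

11111111110011
01111111111001
00111111111100
10011111111111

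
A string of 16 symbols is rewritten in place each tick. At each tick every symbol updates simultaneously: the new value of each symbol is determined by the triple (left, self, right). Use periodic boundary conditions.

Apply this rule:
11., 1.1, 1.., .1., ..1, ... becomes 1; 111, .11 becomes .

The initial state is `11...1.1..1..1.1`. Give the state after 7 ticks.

.11111111111111.
1.............11
11111111111111..
.............111
1111111111111..1
............111.
111111111111..11

111111111111..11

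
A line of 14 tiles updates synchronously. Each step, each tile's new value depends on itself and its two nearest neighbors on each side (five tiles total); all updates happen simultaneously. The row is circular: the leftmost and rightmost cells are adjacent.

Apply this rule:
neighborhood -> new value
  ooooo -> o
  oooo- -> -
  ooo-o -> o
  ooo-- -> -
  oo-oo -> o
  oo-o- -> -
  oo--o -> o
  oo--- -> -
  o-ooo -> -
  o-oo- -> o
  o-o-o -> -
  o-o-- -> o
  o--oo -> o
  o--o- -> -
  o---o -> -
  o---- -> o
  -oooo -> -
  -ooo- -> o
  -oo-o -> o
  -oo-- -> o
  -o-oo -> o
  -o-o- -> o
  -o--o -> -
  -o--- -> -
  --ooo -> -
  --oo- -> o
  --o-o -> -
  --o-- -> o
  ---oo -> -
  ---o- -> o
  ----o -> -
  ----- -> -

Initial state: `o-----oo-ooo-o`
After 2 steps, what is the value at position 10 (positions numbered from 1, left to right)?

o-o---ooo-oooo
o-o----ooo--o-
position 10 holds o

o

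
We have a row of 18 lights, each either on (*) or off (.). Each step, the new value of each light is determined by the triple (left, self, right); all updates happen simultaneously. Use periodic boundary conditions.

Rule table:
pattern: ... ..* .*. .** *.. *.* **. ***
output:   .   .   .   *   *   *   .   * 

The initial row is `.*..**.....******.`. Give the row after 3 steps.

..*.*.*....*****.*
*..*.*.*...****.*.
.*..*.*.*..***.*.*

.*..*.*.*..***.*.*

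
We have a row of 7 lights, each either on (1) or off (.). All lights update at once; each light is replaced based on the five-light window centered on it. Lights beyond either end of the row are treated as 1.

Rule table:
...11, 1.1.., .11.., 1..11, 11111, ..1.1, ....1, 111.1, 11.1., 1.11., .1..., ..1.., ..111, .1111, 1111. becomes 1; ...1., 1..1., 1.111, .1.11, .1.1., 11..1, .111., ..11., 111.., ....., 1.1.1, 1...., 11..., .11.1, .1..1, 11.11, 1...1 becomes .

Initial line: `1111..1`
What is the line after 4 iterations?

..11111

111..11
11..111
1..1111
..11111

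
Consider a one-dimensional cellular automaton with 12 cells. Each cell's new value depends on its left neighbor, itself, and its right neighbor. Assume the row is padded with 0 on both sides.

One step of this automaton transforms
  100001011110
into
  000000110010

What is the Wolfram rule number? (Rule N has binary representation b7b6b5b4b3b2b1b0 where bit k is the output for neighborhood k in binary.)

position 8: 111 → 0  (bit 7 = 0)
position 10: 110 → 1  (bit 6 = 1)
position 6: 101 → 1  (bit 5 = 1)
position 1: 100 → 0  (bit 4 = 0)
position 7: 011 → 1  (bit 3 = 1)
position 0: 010 → 0  (bit 2 = 0)
position 4: 001 → 0  (bit 1 = 0)
position 2: 000 → 0  (bit 0 = 0)
bits b7..b0 = 01101000 = 104

104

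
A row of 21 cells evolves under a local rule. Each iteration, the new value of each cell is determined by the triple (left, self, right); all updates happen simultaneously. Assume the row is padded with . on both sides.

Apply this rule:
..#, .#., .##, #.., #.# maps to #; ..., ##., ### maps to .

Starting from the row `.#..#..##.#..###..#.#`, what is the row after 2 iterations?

iteration 1: ########.#####..#####
iteration 2: #.......##....###....

#.......##....###....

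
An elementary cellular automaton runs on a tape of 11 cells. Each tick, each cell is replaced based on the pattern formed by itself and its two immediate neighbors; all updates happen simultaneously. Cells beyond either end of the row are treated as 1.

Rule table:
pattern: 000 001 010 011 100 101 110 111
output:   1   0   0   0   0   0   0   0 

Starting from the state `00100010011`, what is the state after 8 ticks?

01100011110

00001000000
01100011110
00001000000  (repeats tick 1; period 2)
tick 8: 01100011110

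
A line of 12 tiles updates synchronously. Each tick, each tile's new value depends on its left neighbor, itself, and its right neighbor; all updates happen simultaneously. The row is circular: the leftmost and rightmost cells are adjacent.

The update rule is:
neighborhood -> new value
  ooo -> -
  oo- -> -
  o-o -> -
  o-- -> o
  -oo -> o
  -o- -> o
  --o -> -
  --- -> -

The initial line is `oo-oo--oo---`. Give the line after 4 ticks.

oo-o-o-o-oo-

o--o-o-o-o--
oo-o-o-o-oo-
o--o-o-o-o--  (repeats tick 1; period 2)
tick 4: oo-o-o-o-oo-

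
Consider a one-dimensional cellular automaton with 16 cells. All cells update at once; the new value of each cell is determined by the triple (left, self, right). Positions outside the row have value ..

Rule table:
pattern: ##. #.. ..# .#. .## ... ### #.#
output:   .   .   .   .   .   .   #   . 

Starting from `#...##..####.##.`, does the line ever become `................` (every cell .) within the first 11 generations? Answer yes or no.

generation 1: .........##.....
generation 2: ................
all cells are . at generation 2

yes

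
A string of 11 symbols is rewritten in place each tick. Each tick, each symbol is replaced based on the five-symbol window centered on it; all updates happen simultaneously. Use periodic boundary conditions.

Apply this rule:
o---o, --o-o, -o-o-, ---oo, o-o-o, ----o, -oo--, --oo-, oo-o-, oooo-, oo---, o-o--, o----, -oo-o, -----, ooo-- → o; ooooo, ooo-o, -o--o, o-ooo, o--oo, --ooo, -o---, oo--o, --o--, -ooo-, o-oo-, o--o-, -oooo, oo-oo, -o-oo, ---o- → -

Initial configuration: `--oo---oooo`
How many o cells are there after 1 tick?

7

--ooooo--oo
count of o: 7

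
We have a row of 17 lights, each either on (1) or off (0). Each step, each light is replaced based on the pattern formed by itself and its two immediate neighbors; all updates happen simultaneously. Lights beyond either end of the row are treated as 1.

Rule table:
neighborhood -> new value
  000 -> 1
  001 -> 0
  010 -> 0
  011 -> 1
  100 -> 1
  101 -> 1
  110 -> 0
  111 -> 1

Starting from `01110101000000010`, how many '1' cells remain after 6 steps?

step 1: 11101010111111001
step 2: 11010101111110101
step 3: 10101011111101011
step 4: 01010111111010111
step 5: 10101111110101111
step 6: 01011111101011111
count of 1: 13

13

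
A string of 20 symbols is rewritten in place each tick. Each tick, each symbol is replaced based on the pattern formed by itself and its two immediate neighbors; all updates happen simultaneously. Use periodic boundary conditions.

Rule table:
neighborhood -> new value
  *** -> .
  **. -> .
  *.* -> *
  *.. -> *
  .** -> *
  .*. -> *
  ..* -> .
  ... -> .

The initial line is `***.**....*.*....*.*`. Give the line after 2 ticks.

tick 1: ...**.*...****...***
tick 2: *..*.***..*...*..*..

*..*.***..*...*..*..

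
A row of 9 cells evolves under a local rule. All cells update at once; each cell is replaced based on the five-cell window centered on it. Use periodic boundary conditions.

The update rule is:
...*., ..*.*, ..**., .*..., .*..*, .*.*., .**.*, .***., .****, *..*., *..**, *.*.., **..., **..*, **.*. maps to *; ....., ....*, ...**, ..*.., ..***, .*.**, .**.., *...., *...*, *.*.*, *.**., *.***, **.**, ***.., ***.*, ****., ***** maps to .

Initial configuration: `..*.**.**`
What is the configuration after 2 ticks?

.*.**.*..

***..*...
.*.**.*..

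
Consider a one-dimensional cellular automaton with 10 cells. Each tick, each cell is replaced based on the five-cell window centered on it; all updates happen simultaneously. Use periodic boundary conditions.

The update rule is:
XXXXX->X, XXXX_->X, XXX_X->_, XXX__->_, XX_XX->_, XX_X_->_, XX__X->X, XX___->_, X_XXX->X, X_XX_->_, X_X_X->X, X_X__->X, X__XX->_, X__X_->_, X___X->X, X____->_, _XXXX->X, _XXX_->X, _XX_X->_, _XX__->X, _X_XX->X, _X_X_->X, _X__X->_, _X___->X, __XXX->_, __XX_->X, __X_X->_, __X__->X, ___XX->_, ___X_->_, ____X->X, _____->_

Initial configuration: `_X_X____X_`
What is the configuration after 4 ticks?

_XXXXX__X_

__XXX_X_X_
X__X__XXXX
_X_X___XXX
_XXXXX__X_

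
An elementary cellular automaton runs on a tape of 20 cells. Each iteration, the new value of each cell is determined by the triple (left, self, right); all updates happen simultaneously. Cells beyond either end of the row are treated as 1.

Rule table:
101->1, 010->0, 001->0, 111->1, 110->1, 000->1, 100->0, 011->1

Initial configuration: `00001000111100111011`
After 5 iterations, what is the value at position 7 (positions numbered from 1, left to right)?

iteration 1: 01100010111100111111
iteration 2: 11101001111100111111
iteration 3: 11110001111100111111
iteration 4: 11110101111100111111
iteration 5: 11111011111100111111
position 7 holds 1

1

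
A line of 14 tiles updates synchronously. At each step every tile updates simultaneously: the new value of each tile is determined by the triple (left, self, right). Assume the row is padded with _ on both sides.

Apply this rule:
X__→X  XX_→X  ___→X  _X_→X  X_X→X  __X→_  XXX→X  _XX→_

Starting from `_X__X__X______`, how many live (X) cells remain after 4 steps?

10

_XX_XX_XXXXXXX
__XX_XX_XXXXXX
X__XX_XX_XXXXX
XX__XX_XX_XXXX
count of X: 10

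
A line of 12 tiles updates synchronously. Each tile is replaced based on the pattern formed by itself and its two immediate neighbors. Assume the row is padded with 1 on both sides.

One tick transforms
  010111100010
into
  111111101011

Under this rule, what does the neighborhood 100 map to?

At position 7 the neighborhood is 100; the next row has 0 there.

0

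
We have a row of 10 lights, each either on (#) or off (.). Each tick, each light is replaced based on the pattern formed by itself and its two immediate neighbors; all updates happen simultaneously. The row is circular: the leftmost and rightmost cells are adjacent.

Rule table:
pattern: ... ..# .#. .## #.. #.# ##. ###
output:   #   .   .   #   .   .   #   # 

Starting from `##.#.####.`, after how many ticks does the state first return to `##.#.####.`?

2

##...####.
##.#.####.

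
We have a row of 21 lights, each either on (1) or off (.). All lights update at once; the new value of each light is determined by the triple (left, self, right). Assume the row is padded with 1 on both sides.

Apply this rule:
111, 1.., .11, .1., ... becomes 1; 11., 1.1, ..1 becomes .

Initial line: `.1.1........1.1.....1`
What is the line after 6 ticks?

.1.11111111.1.11111.1
.1.1111111..1.1111..1
.1.111111.1.1.111.1.1
.1.11111..1.1.11..1.1
.1.1111.1.1.1.1.1.1.1
.1.111..1.1.1.1.1.1.1

.1.111..1.1.1.1.1.1.1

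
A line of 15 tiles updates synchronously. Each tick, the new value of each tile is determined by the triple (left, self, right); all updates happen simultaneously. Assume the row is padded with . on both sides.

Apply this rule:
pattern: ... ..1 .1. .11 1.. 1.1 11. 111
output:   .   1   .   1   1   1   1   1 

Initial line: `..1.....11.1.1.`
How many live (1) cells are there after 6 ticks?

14

tick 1: .1.1...1111.1.1
tick 2: 1.1.1.111111.1.
tick 3: .1.1.11111111.1
tick 4: 1.1.1111111111.
tick 5: .1.111111111111
tick 6: 1.1111111111111
count of 1: 14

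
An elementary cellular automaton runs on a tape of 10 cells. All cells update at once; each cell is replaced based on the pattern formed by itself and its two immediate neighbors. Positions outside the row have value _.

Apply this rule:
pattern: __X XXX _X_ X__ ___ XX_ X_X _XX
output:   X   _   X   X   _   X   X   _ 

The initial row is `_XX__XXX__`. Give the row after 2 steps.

XX__XXX_XX

X_XXX__XX_
XX__XXX_XX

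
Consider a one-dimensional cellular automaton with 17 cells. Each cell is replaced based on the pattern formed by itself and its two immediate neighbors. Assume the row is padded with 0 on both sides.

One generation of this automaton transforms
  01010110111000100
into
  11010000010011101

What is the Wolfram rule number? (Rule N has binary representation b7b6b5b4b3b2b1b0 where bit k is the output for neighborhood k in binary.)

position 9: 111 → 1  (bit 7 = 1)
position 6: 110 → 0  (bit 6 = 0)
position 2: 101 → 0  (bit 5 = 0)
position 11: 100 → 0  (bit 4 = 0)
position 5: 011 → 0  (bit 3 = 0)
position 1: 010 → 1  (bit 2 = 1)
position 0: 001 → 1  (bit 1 = 1)
position 12: 000 → 1  (bit 0 = 1)
bits b7..b0 = 10000111 = 135

135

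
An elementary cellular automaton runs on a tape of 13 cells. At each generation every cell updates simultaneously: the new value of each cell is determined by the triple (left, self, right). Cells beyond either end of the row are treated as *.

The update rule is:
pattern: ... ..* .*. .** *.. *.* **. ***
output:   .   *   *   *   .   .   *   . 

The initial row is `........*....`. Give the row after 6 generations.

..***.*.*.**.

.......**...*
......***..**
.....**.*.**.
....***.*.**.
...**.*.*.**.
..***.*.*.**.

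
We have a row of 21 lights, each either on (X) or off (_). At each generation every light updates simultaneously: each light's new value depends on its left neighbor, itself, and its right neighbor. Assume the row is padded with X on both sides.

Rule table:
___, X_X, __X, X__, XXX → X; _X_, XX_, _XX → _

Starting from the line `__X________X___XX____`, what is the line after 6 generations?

XX_XXXXXXXX_XXX__XXXX
X_X_XXXXXX_X_X_XX_XXX
_X_X_XXXX_X_X_X__X_XX
X_X_X_XX_X_X_X_XX_X_X
_X_X_X__X_X_X_X__X_X_
X_X_X_XX_X_X_X_XX_X_X

X_X_X_XX_X_X_X_XX_X_X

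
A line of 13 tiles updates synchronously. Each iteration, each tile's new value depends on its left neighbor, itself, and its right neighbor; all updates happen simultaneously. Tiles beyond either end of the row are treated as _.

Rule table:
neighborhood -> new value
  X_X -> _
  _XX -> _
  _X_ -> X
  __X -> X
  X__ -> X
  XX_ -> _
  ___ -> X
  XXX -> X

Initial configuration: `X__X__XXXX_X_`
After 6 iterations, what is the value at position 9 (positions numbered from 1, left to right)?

XXXXXX_XX__XX
_XXXX____XX__
X_XX_XXXX__XX
X_____XX_XX__
XXXXXX_____XX
_XXXX_XXXXX__
position 9 holds X

X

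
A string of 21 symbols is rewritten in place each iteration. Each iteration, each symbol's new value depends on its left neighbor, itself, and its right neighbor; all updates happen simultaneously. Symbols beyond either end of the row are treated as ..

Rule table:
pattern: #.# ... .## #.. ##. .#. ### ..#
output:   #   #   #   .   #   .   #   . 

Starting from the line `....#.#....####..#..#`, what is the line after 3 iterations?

iteration 1: ###..#..##.####......
iteration 2: ###.....#######.#####
iteration 3: ###.###.#############

###.###.#############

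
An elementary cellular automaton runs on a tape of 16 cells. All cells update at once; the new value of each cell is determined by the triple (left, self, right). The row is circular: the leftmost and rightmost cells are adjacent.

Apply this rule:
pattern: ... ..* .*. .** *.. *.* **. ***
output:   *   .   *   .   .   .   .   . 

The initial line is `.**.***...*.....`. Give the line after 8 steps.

step 1: ........*.*.****
step 2: .******.*.*.....
step 3: ........*.*.****  (repeats step 1; period 2)
step 8: .******.*.*.....

.******.*.*.....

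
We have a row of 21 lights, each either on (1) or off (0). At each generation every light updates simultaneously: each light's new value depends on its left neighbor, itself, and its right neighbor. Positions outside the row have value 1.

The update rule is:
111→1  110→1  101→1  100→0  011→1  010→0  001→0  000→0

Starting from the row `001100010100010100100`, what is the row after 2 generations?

001100000000000000000

001100001000001000000
001100000000000000000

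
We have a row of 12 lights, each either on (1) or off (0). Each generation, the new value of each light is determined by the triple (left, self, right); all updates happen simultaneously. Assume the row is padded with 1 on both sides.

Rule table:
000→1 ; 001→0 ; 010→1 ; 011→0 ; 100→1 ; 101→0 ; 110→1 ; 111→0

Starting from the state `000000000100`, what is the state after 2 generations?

111111110110
000000010010

000000010010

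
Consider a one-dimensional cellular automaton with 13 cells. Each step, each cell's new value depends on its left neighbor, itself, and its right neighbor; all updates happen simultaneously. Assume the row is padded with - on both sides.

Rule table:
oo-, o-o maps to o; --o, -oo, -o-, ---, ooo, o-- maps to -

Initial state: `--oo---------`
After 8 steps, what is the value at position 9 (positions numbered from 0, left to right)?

step 1: ---o---------
step 2: -------------
step 3: -------------  (fixed point — unchanged through step 8)
position 9 holds -

-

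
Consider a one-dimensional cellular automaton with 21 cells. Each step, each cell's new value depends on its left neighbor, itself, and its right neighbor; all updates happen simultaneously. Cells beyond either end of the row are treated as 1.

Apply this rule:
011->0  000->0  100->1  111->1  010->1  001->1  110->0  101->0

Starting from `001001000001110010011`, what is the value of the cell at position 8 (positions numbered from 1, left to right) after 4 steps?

1

111111100010101111101
111111010110100111000
111110010000111010101
111101111001010010100
position 8 holds 1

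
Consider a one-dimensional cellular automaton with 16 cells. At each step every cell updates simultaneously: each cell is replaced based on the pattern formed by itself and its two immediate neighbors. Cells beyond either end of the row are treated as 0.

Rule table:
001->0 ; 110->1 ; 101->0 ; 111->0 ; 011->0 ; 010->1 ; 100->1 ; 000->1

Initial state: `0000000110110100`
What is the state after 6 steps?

0110110100010101

1111110010010111
0000011011010001
1111001001011101
0001101101000101
1100100101110101
0110110100010101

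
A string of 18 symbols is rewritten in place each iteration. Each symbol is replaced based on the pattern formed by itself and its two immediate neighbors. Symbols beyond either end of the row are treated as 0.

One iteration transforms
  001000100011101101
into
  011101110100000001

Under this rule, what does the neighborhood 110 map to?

At position 12 the neighborhood is 110; the next row has 0 there.

0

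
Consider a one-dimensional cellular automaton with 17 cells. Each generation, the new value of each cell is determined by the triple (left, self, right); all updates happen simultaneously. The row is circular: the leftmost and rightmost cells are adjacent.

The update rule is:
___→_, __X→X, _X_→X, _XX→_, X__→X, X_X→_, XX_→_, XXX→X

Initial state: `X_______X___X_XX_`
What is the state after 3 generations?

generation 1: XX_____XXX_XX____
generation 2: __X___X_X____X__X
generation 3: XXXX_XX_XX__XXXXX

XXXX_XX_XX__XXXXX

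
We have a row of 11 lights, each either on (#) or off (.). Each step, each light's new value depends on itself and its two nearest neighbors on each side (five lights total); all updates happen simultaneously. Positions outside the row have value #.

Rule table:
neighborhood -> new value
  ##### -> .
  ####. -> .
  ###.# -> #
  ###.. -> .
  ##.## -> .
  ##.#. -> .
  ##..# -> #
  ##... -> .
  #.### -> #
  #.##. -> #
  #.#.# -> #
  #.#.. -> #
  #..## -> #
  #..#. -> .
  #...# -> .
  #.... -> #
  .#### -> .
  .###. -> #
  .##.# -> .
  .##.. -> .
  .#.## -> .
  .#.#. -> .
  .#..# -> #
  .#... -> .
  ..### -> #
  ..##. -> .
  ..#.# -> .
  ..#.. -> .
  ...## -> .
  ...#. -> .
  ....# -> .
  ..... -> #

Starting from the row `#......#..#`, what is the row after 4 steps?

step 1: ..###...###
step 2: ####....#..
step 3: .....#...##
step 4: .##......#.

.##......#.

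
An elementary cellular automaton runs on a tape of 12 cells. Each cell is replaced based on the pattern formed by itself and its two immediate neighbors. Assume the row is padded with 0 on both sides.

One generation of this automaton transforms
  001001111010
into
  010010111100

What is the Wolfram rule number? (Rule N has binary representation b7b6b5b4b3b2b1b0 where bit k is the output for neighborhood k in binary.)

position 6: 111 → 1  (bit 7 = 1)
position 8: 110 → 1  (bit 6 = 1)
position 9: 101 → 1  (bit 5 = 1)
position 3: 100 → 0  (bit 4 = 0)
position 5: 011 → 0  (bit 3 = 0)
position 2: 010 → 0  (bit 2 = 0)
position 1: 001 → 1  (bit 1 = 1)
position 0: 000 → 0  (bit 0 = 0)
bits b7..b0 = 11100010 = 226

226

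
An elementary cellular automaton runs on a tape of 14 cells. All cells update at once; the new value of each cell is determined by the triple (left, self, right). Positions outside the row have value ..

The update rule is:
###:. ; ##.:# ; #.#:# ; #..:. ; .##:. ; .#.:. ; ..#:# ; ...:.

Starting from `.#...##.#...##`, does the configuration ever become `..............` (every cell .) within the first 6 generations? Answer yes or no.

no

#...#.##...#.#
...#.#.#..#.#.
..#.#.#..#.#..
.#.#.#..#.#...
#.#.#..#.#....
.#.#..#.#.....
generation 6 is .#.#..#.#....., still not uniform .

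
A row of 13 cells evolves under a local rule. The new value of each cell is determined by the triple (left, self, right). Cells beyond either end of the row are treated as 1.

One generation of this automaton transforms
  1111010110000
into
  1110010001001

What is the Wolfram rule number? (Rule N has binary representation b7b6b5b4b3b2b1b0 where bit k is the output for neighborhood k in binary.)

150

position 0: 111 → 1  (bit 7 = 1)
position 3: 110 → 0  (bit 6 = 0)
position 4: 101 → 0  (bit 5 = 0)
position 9: 100 → 1  (bit 4 = 1)
position 7: 011 → 0  (bit 3 = 0)
position 5: 010 → 1  (bit 2 = 1)
position 12: 001 → 1  (bit 1 = 1)
position 10: 000 → 0  (bit 0 = 0)
bits b7..b0 = 10010110 = 150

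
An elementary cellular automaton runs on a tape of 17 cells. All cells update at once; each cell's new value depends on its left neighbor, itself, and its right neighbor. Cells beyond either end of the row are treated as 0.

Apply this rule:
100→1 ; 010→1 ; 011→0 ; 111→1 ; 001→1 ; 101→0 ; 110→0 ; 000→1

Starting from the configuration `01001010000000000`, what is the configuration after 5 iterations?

10111111101110111

11111011111111111
01110001111111110
10101110111111101
10100100011111001
10111111101110111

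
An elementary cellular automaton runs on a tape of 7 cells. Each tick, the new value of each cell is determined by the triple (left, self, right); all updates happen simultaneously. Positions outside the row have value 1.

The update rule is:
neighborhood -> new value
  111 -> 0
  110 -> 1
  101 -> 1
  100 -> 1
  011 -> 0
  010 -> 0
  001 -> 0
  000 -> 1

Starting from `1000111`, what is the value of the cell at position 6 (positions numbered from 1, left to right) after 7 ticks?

1110000
0011110
1000011
1111000
0001110
1100011
0111000
position 6 holds 0

0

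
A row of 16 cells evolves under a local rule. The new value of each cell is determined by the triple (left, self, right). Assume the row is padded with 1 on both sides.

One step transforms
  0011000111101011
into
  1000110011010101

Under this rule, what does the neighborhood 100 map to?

1

At position 0 the neighborhood is 100; the next row has 1 there.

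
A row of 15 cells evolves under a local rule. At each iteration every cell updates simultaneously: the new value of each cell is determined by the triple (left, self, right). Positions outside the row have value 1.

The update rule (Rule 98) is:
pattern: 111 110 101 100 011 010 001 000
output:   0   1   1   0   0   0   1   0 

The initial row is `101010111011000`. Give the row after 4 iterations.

110101010101010

110101001101001
011010010110010
101100101010101
110101010101010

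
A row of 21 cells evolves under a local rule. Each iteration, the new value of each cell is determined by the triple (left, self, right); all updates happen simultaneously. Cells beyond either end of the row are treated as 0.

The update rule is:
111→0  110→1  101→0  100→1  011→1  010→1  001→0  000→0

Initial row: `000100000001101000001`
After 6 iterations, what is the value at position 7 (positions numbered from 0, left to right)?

1

000110000001101100001
000111000001101110001
000101100001101011001
000101110001101011101
000101011001101010101
000101011101101010101
position 7 holds 1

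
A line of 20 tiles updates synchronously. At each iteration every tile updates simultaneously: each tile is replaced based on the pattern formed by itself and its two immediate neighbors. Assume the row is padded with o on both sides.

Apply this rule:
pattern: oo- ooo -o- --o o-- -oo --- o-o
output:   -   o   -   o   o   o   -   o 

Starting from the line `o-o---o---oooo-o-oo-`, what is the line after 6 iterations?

o-o-oooo-o-oo-oooooo

-o-o-o-o-oooo-o-oo-o
o-o-o-o-oooo-o-oo-oo
-o-o-o-oooo-o-oo-ooo
o-o-o-oooo-o-oo-oooo
-o-o-oooo-o-oo-ooooo
o-o-oooo-o-oo-oooooo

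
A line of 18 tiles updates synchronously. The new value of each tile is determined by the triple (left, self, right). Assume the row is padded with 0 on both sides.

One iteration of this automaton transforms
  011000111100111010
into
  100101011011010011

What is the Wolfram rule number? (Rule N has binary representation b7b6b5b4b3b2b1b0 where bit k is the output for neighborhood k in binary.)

position 7: 111 → 1  (bit 7 = 1)
position 2: 110 → 0  (bit 6 = 0)
position 15: 101 → 0  (bit 5 = 0)
position 3: 100 → 1  (bit 4 = 1)
position 1: 011 → 0  (bit 3 = 0)
position 16: 010 → 1  (bit 2 = 1)
position 0: 001 → 1  (bit 1 = 1)
position 4: 000 → 0  (bit 0 = 0)
bits b7..b0 = 10010110 = 150

150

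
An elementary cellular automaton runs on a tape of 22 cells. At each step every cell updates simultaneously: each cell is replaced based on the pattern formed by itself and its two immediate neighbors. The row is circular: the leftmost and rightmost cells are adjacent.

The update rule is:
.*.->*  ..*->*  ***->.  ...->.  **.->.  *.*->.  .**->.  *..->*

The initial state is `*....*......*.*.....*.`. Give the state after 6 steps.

....***...*.....*.*..*

step 1: **..***....**.**...**.
step 2: ..**...*..*.....*.*...
step 3: .*..*.******...**.**..
step 4: *****.......*.*.....*.
step 5: .....*.....**.**...**.
step 6: ....***...*.....*.*..*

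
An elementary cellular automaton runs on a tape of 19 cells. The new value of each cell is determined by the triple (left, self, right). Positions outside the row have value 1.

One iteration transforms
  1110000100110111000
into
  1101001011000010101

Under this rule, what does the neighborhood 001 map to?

1

At position 6 the neighborhood is 001; the next row has 1 there.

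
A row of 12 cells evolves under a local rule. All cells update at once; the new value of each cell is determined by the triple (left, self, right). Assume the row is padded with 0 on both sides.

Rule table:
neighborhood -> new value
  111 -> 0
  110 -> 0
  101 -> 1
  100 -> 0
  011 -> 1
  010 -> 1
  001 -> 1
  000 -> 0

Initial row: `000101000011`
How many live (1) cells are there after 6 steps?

001111000110
011000001100
110000011000
100000110000
100001100000
100011000000
count of 1: 3

3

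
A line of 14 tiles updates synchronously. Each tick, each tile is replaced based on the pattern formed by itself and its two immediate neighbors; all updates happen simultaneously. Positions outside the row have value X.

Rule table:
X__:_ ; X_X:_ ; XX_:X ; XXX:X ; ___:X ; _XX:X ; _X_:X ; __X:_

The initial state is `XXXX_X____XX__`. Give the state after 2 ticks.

XXXX_X_XX_XX__

XXXX_X_XX_XX__
XXXX_X_XX_XX__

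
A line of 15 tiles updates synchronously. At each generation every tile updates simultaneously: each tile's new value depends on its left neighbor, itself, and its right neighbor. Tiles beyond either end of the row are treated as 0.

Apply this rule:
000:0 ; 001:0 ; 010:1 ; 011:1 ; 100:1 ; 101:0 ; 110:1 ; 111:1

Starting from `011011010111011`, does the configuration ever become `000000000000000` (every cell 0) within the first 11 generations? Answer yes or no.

no

011011010111011  (fixed point — unchanged through generation 11)
generation 11 is 011011010111011, still not uniform 0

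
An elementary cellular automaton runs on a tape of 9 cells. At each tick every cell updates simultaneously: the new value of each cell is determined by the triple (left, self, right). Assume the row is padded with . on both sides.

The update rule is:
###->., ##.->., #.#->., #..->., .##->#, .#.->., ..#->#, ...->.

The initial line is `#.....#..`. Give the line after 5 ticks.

.....#...
....#....
...#.....
..#......
.#.......

.#.......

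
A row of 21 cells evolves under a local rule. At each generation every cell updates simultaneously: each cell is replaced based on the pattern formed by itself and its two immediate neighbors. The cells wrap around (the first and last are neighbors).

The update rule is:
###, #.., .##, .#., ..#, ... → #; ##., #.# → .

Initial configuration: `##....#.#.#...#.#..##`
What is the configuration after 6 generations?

##..##..##..#####..##

#.#####.#.#####.#####
..####..#.####..#####
#####.###.###.######.
####..##..##..#####..
###.###.###.######.##
##..##..##..#####..##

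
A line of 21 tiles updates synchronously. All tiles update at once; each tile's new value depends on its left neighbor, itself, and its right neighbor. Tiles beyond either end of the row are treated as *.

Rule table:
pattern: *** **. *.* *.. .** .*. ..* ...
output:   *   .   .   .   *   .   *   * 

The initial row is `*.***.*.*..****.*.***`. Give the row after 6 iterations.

.********..**********

..**......****....***
.**..********..******
.*..********..*******
...********..********
.*********..*********
.********..**********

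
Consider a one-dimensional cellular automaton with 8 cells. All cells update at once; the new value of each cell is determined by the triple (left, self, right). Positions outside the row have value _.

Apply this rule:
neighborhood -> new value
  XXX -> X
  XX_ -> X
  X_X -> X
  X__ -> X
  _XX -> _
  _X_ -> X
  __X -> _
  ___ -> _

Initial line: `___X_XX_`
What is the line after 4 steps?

___XX_XX
____XX_X
_____XXX
______XX

______XX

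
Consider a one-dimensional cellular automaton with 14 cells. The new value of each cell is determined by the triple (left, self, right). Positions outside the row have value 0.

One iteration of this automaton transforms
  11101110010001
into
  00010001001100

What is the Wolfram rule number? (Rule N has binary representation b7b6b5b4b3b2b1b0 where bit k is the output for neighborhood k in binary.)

49

position 1: 111 → 0  (bit 7 = 0)
position 2: 110 → 0  (bit 6 = 0)
position 3: 101 → 1  (bit 5 = 1)
position 7: 100 → 1  (bit 4 = 1)
position 0: 011 → 0  (bit 3 = 0)
position 9: 010 → 0  (bit 2 = 0)
position 8: 001 → 0  (bit 1 = 0)
position 11: 000 → 1  (bit 0 = 1)
bits b7..b0 = 00110001 = 49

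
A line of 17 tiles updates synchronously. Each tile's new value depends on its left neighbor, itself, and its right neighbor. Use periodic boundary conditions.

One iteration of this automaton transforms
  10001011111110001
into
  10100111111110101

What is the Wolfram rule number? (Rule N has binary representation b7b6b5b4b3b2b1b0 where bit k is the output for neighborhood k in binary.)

position 7: 111 → 1  (bit 7 = 1)
position 0: 110 → 1  (bit 6 = 1)
position 5: 101 → 1  (bit 5 = 1)
position 1: 100 → 0  (bit 4 = 0)
position 6: 011 → 1  (bit 3 = 1)
position 4: 010 → 0  (bit 2 = 0)
position 3: 001 → 0  (bit 1 = 0)
position 2: 000 → 1  (bit 0 = 1)
bits b7..b0 = 11101001 = 233

233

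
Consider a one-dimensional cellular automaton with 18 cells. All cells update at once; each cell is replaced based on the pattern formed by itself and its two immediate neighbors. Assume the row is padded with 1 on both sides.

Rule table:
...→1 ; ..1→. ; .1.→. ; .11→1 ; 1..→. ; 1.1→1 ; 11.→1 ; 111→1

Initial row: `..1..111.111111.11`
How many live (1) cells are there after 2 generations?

.....1111111111111
.111.1111111111111
count of 1: 16

16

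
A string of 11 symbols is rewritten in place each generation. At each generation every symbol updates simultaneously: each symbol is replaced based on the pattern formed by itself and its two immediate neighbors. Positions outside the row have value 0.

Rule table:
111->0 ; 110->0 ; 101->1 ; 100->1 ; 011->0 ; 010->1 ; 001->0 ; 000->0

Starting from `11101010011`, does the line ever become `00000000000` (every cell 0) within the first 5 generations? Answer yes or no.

no

00011111000
00000000100
00000000110
00000000001
00000000001
generation 5 is 00000000001, still not uniform 0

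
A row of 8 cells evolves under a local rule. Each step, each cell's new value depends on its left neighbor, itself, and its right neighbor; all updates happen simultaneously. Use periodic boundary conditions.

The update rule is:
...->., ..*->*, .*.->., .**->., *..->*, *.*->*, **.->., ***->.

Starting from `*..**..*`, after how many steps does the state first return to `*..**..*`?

2

step 1: .**..**.
step 2: *..**..*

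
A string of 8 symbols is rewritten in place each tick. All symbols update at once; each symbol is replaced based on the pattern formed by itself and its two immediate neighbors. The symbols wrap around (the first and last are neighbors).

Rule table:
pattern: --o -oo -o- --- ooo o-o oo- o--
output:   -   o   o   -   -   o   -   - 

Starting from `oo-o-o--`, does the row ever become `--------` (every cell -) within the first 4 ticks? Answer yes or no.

o-oooo--
ooo-----
o-------
o-------
tick 4 is o-------, still not uniform -

no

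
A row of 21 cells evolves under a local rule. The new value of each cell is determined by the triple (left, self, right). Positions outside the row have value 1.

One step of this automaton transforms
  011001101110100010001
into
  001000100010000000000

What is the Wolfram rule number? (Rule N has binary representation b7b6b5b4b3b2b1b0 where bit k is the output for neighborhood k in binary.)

64

position 9: 111 → 0  (bit 7 = 0)
position 2: 110 → 1  (bit 6 = 1)
position 0: 101 → 0  (bit 5 = 0)
position 3: 100 → 0  (bit 4 = 0)
position 1: 011 → 0  (bit 3 = 0)
position 12: 010 → 0  (bit 2 = 0)
position 4: 001 → 0  (bit 1 = 0)
position 14: 000 → 0  (bit 0 = 0)
bits b7..b0 = 01000000 = 64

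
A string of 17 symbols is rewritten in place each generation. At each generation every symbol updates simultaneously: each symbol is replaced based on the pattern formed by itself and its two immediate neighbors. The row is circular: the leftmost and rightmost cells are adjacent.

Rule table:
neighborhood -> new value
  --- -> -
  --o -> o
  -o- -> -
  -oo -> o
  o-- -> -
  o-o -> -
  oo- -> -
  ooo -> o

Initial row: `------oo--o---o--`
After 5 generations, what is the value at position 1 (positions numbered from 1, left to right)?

generation 1: -----oo--o---o---
generation 2: ----oo--o---o----
generation 3: ---oo--o---o-----
generation 4: --oo--o---o------
generation 5: -oo--o---o-------
position 1 holds -

-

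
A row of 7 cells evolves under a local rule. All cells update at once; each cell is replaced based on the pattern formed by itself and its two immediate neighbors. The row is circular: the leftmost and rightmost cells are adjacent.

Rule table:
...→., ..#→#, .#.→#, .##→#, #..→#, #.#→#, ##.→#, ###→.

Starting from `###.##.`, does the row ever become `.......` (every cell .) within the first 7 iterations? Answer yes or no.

iteration 1: #.#####
iteration 2: ###....
iteration 3: #.##..#
iteration 4: #######
iteration 5: .......
all cells are . at iteration 5

yes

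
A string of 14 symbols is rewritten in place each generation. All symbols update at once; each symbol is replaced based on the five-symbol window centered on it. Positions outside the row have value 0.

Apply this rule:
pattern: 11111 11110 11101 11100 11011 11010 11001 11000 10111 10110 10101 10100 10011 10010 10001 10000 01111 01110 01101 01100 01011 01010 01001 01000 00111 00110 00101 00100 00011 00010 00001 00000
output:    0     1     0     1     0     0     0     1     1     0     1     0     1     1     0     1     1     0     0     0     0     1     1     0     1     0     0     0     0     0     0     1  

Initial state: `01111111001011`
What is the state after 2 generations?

generation 1: 01100011010000
generation 2: 00010000000111

00010000000111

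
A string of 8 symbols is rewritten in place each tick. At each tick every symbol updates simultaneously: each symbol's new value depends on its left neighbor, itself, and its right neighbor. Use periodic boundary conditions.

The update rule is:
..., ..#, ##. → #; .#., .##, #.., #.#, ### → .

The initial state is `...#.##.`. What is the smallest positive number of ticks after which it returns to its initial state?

###...#.
..#.##..
##...#.#
.#.##...
#...#.##
#.##....
...#.###
.##....#
..#.###.
##....#.
.#.###..
#....#.#
#.###...
....#.##
.###...#
...#.##.

16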